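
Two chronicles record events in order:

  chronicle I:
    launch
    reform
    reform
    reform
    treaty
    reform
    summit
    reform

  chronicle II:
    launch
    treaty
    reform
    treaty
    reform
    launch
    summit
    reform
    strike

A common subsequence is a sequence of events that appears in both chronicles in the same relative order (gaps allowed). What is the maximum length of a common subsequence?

One common subsequence of length 6: launch at chronicle I[1]=chronicle II[1], then reform at chronicle I[4]=chronicle II[3], then treaty at chronicle I[5]=chronicle II[4], then reform at chronicle I[6]=chronicle II[5], then summit at chronicle I[7]=chronicle II[7], then reform at chronicle I[8]=chronicle II[8], and the DP table's final entry dp[8][9] is also 6, so no common subsequence is longer.

6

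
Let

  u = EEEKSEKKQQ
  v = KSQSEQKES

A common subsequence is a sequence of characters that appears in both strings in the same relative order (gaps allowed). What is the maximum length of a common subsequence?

4

Let dp[i][j] be the LCS length of the first i characters of u and the first j characters of v. dp[i][j] = dp[i-1][j-1]+1 when the i-th and j-th characters match, else max(dp[i-1][j], dp[i][j-1]).
    ·  K  S  Q  S  E  Q  K  E  S
 ·  0  0  0  0  0  0  0  0  0  0
 E  0  0  0  0  0  1  1  1  1  1
 E  0  0  0  0  0  1  1  1  2  2
 E  0  0  0  0  0  1  1  1  2  2
 K  0  1  1  1  1  1  1  2  2  2
 S  0  1  2  2  2  2  2  2  2  3
 E  0  1  2  2  2  3  3  3  3  3
 K  0  1  2  2  2  3  3  4  4  4
 K  0  1  2  2  2  3  3  4  4  4
 Q  0  1  2  3  3  3  4  4  4  4
 Q  0  1  2  3  3  3  4  4  4  4
dp[10][9] = 4. One LCS (by backtracking along matches): KSEK.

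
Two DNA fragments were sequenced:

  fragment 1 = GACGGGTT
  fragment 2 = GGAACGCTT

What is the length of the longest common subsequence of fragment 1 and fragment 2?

6

One common subsequence of length 6: G (fragment 1 #1, fragment 2 #2); then A (fragment 1 #2, fragment 2 #4); then C (fragment 1 #3, fragment 2 #5); then G (fragment 1 #4, fragment 2 #6); then T (fragment 1 #7, fragment 2 #8); then T (fragment 1 #8, fragment 2 #9), and the DP table's final entry dp[8][9] is also 6, so no common subsequence is longer.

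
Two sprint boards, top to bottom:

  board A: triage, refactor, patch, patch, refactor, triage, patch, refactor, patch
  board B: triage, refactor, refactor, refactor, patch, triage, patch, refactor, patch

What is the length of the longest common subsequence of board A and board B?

7

Pick triage at board A[1]=board B[1] → refactor at board A[2]=board B[4] → patch at board A[4]=board B[5] → triage at board A[6]=board B[6] → patch at board A[7]=board B[7] → refactor at board A[8]=board B[8] → patch at board A[9]=board B[9]; all 7 tasks appear in both, in order, and the DP table's final entry dp[9][9] is also 7, so no common subsequence is longer.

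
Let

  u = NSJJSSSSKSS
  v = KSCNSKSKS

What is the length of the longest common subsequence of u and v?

Taking N [1,4], S [2,5], S [8,7], K [9,8], S [11,9] gives a common subsequence of length 5. dp[11][9] = 5 confirms this is the maximum.

5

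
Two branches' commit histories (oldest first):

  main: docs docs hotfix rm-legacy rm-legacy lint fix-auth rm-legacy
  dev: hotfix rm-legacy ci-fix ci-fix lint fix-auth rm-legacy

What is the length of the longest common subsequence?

5

Taking hotfix at main[3]=dev[1]; then rm-legacy at main[4]=dev[2]; then lint at main[6]=dev[5]; then fix-auth at main[7]=dev[6]; then rm-legacy at main[8]=dev[7] gives a common subsequence of length 5. The LCS DP gives dp[8][7] = 5, so this is optimal.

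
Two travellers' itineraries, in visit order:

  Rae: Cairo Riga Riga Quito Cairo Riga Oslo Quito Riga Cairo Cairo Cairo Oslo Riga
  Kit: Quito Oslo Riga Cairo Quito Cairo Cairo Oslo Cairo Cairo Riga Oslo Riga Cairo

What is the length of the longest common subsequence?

Match Cairo at Rae[1]=Kit[4] → Quito at Rae[4]=Kit[5] → Cairo at Rae[5]=Kit[7] → Oslo at Rae[7]=Kit[8] → Cairo at Rae[10]=Kit[9] → Cairo at Rae[11]=Kit[10] → Oslo at Rae[13]=Kit[12] → Riga at Rae[14]=Kit[13] — 8 stops in the same relative order in both. Since dp[14][14] = 8, nothing longer is possible.

8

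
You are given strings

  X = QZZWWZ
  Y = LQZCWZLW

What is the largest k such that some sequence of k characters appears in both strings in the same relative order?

Pick Q [1,2]; then Z [2,3]; then Z [3,6]; then W [5,8]; all 4 characters appear in both, in order. The LCS DP gives dp[6][8] = 4, so this is optimal.

4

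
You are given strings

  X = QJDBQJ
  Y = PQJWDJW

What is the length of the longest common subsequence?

Pick Q [1,2], then J [2,3], then D [3,5], then J [6,6]; all 4 characters appear in both, in order. The LCS DP gives dp[6][7] = 4, so this is optimal.

4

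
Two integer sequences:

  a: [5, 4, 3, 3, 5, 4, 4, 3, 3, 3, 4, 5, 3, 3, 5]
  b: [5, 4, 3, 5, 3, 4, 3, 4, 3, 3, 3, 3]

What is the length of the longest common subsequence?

Match 5 at a[1]=b[1]; then 4 at a[2]=b[2]; then 3 at a[3]=b[3]; then 3 at a[4]=b[5]; then 4 at a[6]=b[6]; then 4 at a[7]=b[8]; then 3 at a[9]=b[9]; then 3 at a[10]=b[10]; then 3 at a[13]=b[11]; then 3 at a[14]=b[12] — 10 values in the same relative order in both. dp[15][12] = 10 confirms this is the maximum.

10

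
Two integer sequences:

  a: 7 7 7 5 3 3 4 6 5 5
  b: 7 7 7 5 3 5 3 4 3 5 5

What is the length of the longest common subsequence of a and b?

9

Taking 7 at a[1]=b[1], then 7 at a[2]=b[2], then 7 at a[3]=b[3], then 5 at a[4]=b[4], then 3 at a[5]=b[5], then 3 at a[6]=b[7], then 4 at a[7]=b[8], then 5 at a[9]=b[10], then 5 at a[10]=b[11] gives a common subsequence of length 9. The LCS DP gives dp[10][11] = 9, so this is optimal.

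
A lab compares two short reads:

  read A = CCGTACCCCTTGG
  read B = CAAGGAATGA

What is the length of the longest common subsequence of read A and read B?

Taking C [1,1] → G [3,5] → A [5,7] → T [11,8] → G [12,9] gives a common subsequence of length 5, and the DP table's final entry dp[13][10] is also 5, so no common subsequence is longer.

5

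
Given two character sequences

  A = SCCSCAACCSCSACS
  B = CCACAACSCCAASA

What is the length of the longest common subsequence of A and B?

One common subsequence of length 10: C (A #2, B #1), then C (A #3, B #2), then C (A #5, B #4), then A (A #6, B #5), then A (A #7, B #6), then C (A #8, B #7), then C (A #9, B #9), then C (A #11, B #10), then S (A #12, B #13), then A (A #13, B #14). The LCS DP gives dp[15][14] = 10, so this is optimal.

10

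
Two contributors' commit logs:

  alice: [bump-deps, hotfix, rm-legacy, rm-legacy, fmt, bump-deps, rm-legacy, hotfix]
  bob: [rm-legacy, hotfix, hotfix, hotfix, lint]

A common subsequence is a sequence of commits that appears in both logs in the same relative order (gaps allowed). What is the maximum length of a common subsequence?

Match hotfix [2,3] → hotfix [8,4] — 2 commits in the same relative order in both. Since dp[8][5] = 2, nothing longer is possible.

2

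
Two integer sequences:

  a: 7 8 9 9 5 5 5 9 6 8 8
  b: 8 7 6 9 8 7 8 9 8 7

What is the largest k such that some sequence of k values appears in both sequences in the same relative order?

Let dp[i][j] be the LCS length of the first i values of a and the first j values of b. dp[i][j] = dp[i-1][j-1]+1 when the i-th and j-th values match, else max(dp[i-1][j], dp[i][j-1]).
    ·  8  7  6  9  8  7  8  9  8  7
 ·  0  0  0  0  0  0  0  0  0  0  0
 7  0  0  1  1  1  1  1  1  1  1  1
 8  0  1  1  1  1  2  2  2  2  2  2
 9  0  1  1  1  2  2  2  2  3  3  3
 9  0  1  1  1  2  2  2  2  3  3  3
 5  0  1  1  1  2  2  2  2  3  3  3
 5  0  1  1  1  2  2  2  2  3  3  3
 5  0  1  1  1  2  2  2  2  3  3  3
 9  0  1  1  1  2  2  2  2  3  3  3
 6  0  1  1  2  2  2  2  2  3  3  3
 8  0  1  1  2  2  3  3  3  3  4  4
 8  0  1  1  2  2  3  3  4  4  4  4
dp[11][10] = 4. One LCS (by backtracking along matches): 7, 8, 9, 8.

4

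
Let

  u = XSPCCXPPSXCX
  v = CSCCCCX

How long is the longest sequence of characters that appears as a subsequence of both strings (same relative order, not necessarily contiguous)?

5

Let dp[i][j] be the LCS length of the first i characters of u and the first j characters of v. dp[i][j] = dp[i-1][j-1]+1 when the i-th and j-th characters match, else max(dp[i-1][j], dp[i][j-1]).
    ·  C  S  C  C  C  C  X
 ·  0  0  0  0  0  0  0  0
 X  0  0  0  0  0  0  0  1
 S  0  0  1  1  1  1  1  1
 P  0  0  1  1  1  1  1  1
 C  0  1  1  2  2  2  2  2
 C  0  1  1  2  3  3  3  3
 X  0  1  1  2  3  3  3  4
 P  0  1  1  2  3  3  3  4
 P  0  1  1  2  3  3  3  4
 S  0  1  2  2  3  3  3  4
 X  0  1  2  2  3  3  3  4
 C  0  1  2  3  3  4  4  4
 X  0  1  2  3  3  4  4  5
dp[12][7] = 5. One LCS (by backtracking along matches): SCCCX.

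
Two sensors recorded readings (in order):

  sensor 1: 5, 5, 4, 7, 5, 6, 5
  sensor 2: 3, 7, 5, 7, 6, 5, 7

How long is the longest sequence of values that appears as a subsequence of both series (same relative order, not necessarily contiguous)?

Taking 5 at sensor 1[2]=sensor 2[3] → 7 at sensor 1[4]=sensor 2[4] → 6 at sensor 1[6]=sensor 2[5] → 5 at sensor 1[7]=sensor 2[6] gives a common subsequence of length 4. Since dp[7][7] = 4, nothing longer is possible.

4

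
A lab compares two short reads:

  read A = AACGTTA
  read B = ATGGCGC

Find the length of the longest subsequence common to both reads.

Let dp[i][j] be the LCS length of the first i bases of read A and the first j bases of read B. dp[i][j] = dp[i-1][j-1]+1 when the i-th and j-th bases match, else max(dp[i-1][j], dp[i][j-1]).
    ·  A  T  G  G  C  G  C
 ·  0  0  0  0  0  0  0  0
 A  0  1  1  1  1  1  1  1
 A  0  1  1  1  1  1  1  1
 C  0  1  1  1  1  2  2  2
 G  0  1  1  2  2  2  3  3
 T  0  1  2  2  2  2  3  3
 T  0  1  2  2  2  2  3  3
 A  0  1  2  2  2  2  3  3
dp[7][7] = 3. One LCS (by backtracking along matches): ACG.

3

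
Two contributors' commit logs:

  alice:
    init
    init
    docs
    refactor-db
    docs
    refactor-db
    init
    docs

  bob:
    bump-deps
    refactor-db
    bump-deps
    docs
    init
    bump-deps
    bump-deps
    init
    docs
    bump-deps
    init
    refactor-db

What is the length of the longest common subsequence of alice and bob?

Taking init at alice[1]=bob[5], then init at alice[2]=bob[8], then docs at alice[3]=bob[9], then refactor-db at alice[6]=bob[12] gives a common subsequence of length 4, and the DP table's final entry dp[8][12] is also 4, so no common subsequence is longer.

4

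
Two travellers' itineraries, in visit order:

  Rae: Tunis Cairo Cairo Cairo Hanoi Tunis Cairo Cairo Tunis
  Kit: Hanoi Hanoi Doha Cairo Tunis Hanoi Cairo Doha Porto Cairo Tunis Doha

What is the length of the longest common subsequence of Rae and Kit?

One common subsequence of length 5: Tunis [1,5], then Hanoi [5,6], then Cairo [7,7], then Cairo [8,10], then Tunis [9,11]. Since dp[9][12] = 5, nothing longer is possible.

5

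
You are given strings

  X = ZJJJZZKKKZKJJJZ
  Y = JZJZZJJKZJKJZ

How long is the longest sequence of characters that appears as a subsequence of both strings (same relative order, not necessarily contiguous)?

One common subsequence of length 9: Z at X[1]=Y[2] → J at X[2]=Y[3] → J at X[3]=Y[6] → J at X[4]=Y[7] → K at X[9]=Y[8] → Z at X[10]=Y[9] → K at X[11]=Y[11] → J at X[14]=Y[12] → Z at X[15]=Y[13]. dp[15][13] = 9 confirms this is the maximum.

9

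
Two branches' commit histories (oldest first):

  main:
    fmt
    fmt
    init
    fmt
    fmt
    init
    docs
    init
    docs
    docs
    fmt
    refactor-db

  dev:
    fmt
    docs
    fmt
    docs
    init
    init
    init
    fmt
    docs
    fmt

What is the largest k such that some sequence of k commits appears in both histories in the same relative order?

One common subsequence of length 7: fmt at main[1]=dev[1], fmt at main[2]=dev[3], init at main[3]=dev[5], init at main[6]=dev[6], init at main[8]=dev[7], docs at main[10]=dev[9], fmt at main[11]=dev[10]. dp[12][10] = 7 confirms this is the maximum.

7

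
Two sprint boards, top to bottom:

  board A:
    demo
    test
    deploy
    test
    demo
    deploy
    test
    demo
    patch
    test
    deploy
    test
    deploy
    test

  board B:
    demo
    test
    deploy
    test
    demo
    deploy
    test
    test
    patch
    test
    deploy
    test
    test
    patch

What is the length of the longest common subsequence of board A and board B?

Taking demo [1,1], test [2,2], deploy [3,3], test [4,4], demo [5,5], deploy [6,6], test [7,8], patch [9,9], test [10,10], deploy [11,11], test [12,12], test [14,13] gives a common subsequence of length 12. dp[14][14] = 12 confirms this is the maximum.

12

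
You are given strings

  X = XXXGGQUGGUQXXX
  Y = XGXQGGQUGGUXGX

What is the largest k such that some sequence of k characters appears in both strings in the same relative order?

Match X at X[1]=Y[1] → X at X[2]=Y[3] → G at X[4]=Y[5] → G at X[5]=Y[6] → Q at X[6]=Y[7] → U at X[7]=Y[8] → G at X[8]=Y[9] → G at X[9]=Y[10] → U at X[10]=Y[11] → X at X[12]=Y[12] → X at X[14]=Y[14] — 11 characters in the same relative order in both. The LCS DP gives dp[14][14] = 11, so this is optimal.

11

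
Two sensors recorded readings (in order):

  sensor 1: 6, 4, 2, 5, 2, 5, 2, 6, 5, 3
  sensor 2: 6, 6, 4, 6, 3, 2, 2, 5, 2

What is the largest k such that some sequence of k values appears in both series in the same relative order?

6

One common subsequence of length 6: 6 (sensor 1 #1, sensor 2 #2), 4 (sensor 1 #2, sensor 2 #3), 2 (sensor 1 #3, sensor 2 #6), 2 (sensor 1 #5, sensor 2 #7), 5 (sensor 1 #6, sensor 2 #8), 2 (sensor 1 #7, sensor 2 #9). dp[10][9] = 6 confirms this is the maximum.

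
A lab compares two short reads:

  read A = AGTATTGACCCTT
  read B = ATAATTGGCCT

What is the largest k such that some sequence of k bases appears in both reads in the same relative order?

9

Let dp[i][j] be the LCS length of the first i bases of read A and the first j bases of read B. dp[i][j] = dp[i-1][j-1]+1 when the i-th and j-th bases match, else max(dp[i-1][j], dp[i][j-1]).
    ·  A  T  A  A  T  T  G  G  C  C  T
 ·  0  0  0  0  0  0  0  0  0  0  0  0
 A  0  1  1  1  1  1  1  1  1  1  1  1
 G  0  1  1  1  1  1  1  2  2  2  2  2
 T  0  1  2  2  2  2  2  2  2  2  2  3
 A  0  1  2  3  3  3  3  3  3  3  3  3
 T  0  1  2  3  3  4  4  4  4  4  4  4
 T  0  1  2  3  3  4  5  5  5  5  5  5
 G  0  1  2  3  3  4  5  6  6  6  6  6
 A  0  1  2  3  4  4  5  6  6  6  6  6
 C  0  1  2  3  4  4  5  6  6  7  7  7
 C  0  1  2  3  4  4  5  6  6  7  8  8
 C  0  1  2  3  4  4  5  6  6  7  8  8
 T  0  1  2  3  4  5  5  6  6  7  8  9
 T  0  1  2  3  4  5  6  6  6  7  8  9
dp[13][11] = 9. One LCS (by backtracking along matches): ATATTGCCT.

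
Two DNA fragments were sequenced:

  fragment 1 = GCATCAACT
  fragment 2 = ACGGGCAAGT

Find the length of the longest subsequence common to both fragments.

5

Match G at fragment 1[1]=fragment 2[5], then C at fragment 1[2]=fragment 2[6], then A at fragment 1[3]=fragment 2[7], then A at fragment 1[6]=fragment 2[8], then T at fragment 1[9]=fragment 2[10] — 5 bases in the same relative order in both. Since dp[9][10] = 5, nothing longer is possible.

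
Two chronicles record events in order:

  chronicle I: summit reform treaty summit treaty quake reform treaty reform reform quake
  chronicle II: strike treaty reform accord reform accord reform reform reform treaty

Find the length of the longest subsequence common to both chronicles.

Pick reform [2,5] → reform [7,7] → reform [9,8] → reform [10,9]; all 4 events appear in both, in order, and the DP table's final entry dp[11][10] is also 4, so no common subsequence is longer.

4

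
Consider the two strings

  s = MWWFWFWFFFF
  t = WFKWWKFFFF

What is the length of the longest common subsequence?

One common subsequence of length 8: W at s[3]=t[1] → F at s[4]=t[2] → W at s[5]=t[4] → W at s[7]=t[5] → F at s[8]=t[7] → F at s[9]=t[8] → F at s[10]=t[9] → F at s[11]=t[10]. dp[11][10] = 8 confirms this is the maximum.

8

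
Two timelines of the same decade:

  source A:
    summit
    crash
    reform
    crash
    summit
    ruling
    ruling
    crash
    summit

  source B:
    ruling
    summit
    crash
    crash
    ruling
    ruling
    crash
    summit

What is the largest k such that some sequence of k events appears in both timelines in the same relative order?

Pick summit (source A #1, source B #2), crash (source A #2, source B #3), crash (source A #4, source B #4), ruling (source A #6, source B #5), ruling (source A #7, source B #6), crash (source A #8, source B #7), summit (source A #9, source B #8); all 7 events appear in both, in order. Since dp[9][8] = 7, nothing longer is possible.

7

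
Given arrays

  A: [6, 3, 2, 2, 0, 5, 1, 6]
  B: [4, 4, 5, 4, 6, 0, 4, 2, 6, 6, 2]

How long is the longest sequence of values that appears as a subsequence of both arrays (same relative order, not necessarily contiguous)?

Match 6 (A #1, B #5); then 2 (A #3, B #8); then 2 (A #4, B #11) — 3 values in the same relative order in both. Since dp[8][11] = 3, nothing longer is possible.

3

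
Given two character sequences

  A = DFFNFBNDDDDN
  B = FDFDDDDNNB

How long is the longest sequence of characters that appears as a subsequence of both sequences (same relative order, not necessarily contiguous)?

Pick D [1,2] → F [5,3] → D [8,4] → D [9,5] → D [10,6] → D [11,7] → N [12,9]; all 7 characters appear in both, in order. The LCS DP gives dp[12][10] = 7, so this is optimal.

7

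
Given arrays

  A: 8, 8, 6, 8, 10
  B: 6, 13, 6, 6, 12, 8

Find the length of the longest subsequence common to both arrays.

Pick 6 at A[3]=B[4] → 8 at A[4]=B[6]; all 2 values appear in both, in order. The LCS DP gives dp[5][6] = 2, so this is optimal.

2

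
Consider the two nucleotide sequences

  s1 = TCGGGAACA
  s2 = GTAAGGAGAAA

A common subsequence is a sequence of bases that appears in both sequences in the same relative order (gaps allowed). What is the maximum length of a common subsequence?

7

Pick T [1,2], then G [3,5], then G [4,6], then G [5,8], then A [6,9], then A [7,10], then A [9,11]; all 7 bases appear in both, in order. The LCS DP gives dp[9][11] = 7, so this is optimal.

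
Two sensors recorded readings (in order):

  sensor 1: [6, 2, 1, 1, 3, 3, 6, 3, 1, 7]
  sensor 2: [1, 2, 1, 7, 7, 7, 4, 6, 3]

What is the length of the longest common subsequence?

Let dp[i][j] be the LCS length of the first i values of sensor 1 and the first j values of sensor 2. dp[i][j] = dp[i-1][j-1]+1 when the i-th and j-th values match, else max(dp[i-1][j], dp[i][j-1]).
    ·  1  2  1  7  7  7  4  6  3
 ·  0  0  0  0  0  0  0  0  0  0
 6  0  0  0  0  0  0  0  0  1  1
 2  0  0  1  1  1  1  1  1  1  1
 1  0  1  1  2  2  2  2  2  2  2
 1  0  1  1  2  2  2  2  2  2  2
 3  0  1  1  2  2  2  2  2  2  3
 3  0  1  1  2  2  2  2  2  2  3
 6  0  1  1  2  2  2  2  2  3  3
 3  0  1  1  2  2  2  2  2  3  4
 1  0  1  1  2  2  2  2  2  3  4
 7  0  1  1  2  3  3  3  3  3  4
dp[10][9] = 4. One LCS (by backtracking along matches): 2, 1, 6, 3.

4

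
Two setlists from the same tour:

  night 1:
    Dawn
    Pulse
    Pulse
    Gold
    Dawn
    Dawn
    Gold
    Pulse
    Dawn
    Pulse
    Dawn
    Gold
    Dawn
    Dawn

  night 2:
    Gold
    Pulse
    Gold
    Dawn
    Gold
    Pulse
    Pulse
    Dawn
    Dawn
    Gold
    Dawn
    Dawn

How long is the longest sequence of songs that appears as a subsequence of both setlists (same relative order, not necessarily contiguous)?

Pick Pulse at night 1[3]=night 2[2]; then Gold at night 1[4]=night 2[3]; then Dawn at night 1[6]=night 2[4]; then Gold at night 1[7]=night 2[5]; then Pulse at night 1[8]=night 2[7]; then Dawn at night 1[9]=night 2[8]; then Dawn at night 1[11]=night 2[9]; then Gold at night 1[12]=night 2[10]; then Dawn at night 1[13]=night 2[11]; then Dawn at night 1[14]=night 2[12]; all 10 songs appear in both, in order. The LCS DP gives dp[14][12] = 10, so this is optimal.

10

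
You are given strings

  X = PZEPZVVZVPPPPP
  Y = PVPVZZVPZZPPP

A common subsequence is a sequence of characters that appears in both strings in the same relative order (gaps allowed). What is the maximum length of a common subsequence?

One common subsequence of length 9: P at X[1]=Y[1]; then P at X[4]=Y[3]; then Z at X[5]=Y[5]; then Z at X[8]=Y[6]; then V at X[9]=Y[7]; then P at X[10]=Y[8]; then P at X[12]=Y[11]; then P at X[13]=Y[12]; then P at X[14]=Y[13]. Since dp[14][13] = 9, nothing longer is possible.

9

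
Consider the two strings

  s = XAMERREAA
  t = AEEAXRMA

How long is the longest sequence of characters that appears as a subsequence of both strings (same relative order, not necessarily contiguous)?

5

Let dp[i][j] be the LCS length of the first i characters of s and the first j characters of t. dp[i][j] = dp[i-1][j-1]+1 when the i-th and j-th characters match, else max(dp[i-1][j], dp[i][j-1]).
    ·  A  E  E  A  X  R  M  A
 ·  0  0  0  0  0  0  0  0  0
 X  0  0  0  0  0  1  1  1  1
 A  0  1  1  1  1  1  1  1  2
 M  0  1  1  1  1  1  1  2  2
 E  0  1  2  2  2  2  2  2  2
 R  0  1  2  2  2  2  3  3  3
 R  0  1  2  2  2  2  3  3  3
 E  0  1  2  3  3  3  3  3  3
 A  0  1  2  3  4  4  4  4  4
 A  0  1  2  3  4  4  4  4  5
dp[9][8] = 5. One LCS (by backtracking along matches): AEEAA.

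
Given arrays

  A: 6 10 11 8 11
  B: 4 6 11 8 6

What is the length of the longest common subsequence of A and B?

3

Let dp[i][j] be the LCS length of the first i values of A and the first j values of B. dp[i][j] = dp[i-1][j-1]+1 when the i-th and j-th values match, else max(dp[i-1][j], dp[i][j-1]).
    ·  4  6 11  8  6
 ·  0  0  0  0  0  0
 6  0  0  1  1  1  1
10  0  0  1  1  1  1
11  0  0  1  2  2  2
 8  0  0  1  2  3  3
11  0  0  1  2  3  3
dp[5][5] = 3. One LCS (by backtracking along matches): 6, 11, 8.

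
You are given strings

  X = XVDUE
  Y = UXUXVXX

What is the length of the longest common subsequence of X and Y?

Taking X [1,4], then V [2,5] gives a common subsequence of length 2, and the DP table's final entry dp[5][7] is also 2, so no common subsequence is longer.

2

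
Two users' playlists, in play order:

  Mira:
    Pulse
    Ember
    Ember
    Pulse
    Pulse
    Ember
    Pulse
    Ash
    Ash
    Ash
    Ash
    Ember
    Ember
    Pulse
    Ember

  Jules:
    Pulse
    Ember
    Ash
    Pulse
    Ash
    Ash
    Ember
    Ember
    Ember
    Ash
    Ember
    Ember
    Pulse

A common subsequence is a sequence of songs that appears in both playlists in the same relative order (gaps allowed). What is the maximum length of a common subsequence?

9

One common subsequence of length 9: Pulse at Mira[1]=Jules[1], Ember at Mira[2]=Jules[2], Pulse at Mira[7]=Jules[4], Ash at Mira[8]=Jules[5], Ash at Mira[9]=Jules[6], Ash at Mira[11]=Jules[10], Ember at Mira[12]=Jules[11], Ember at Mira[13]=Jules[12], Pulse at Mira[14]=Jules[13], and the DP table's final entry dp[15][13] is also 9, so no common subsequence is longer.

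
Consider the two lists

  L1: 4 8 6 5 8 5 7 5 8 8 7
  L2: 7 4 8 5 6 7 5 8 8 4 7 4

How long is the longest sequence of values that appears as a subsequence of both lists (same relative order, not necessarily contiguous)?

8

Let dp[i][j] be the LCS length of the first i values of L1 and the first j values of L2. dp[i][j] = dp[i-1][j-1]+1 when the i-th and j-th values match, else max(dp[i-1][j], dp[i][j-1]).
    ·  7  4  8  5  6  7  5  8  8  4  7  4
 ·  0  0  0  0  0  0  0  0  0  0  0  0  0
 4  0  0  1  1  1  1  1  1  1  1  1  1  1
 8  0  0  1  2  2  2  2  2  2  2  2  2  2
 6  0  0  1  2  2  3  3  3  3  3  3  3  3
 5  0  0  1  2  3  3  3  4  4  4  4  4  4
 8  0  0  1  2  3  3  3  4  5  5  5  5  5
 5  0  0  1  2  3  3  3  4  5  5  5  5  5
 7  0  1  1  2  3  3  4  4  5  5  5  6  6
 5  0  1  1  2  3  3  4  5  5  5  5  6  6
 8  0  1  1  2  3  3  4  5  6  6  6  6  6
 8  0  1  1  2  3  3  4  5  6  7  7  7  7
 7  0  1  1  2  3  3  4  5  6  7  7  8  8
dp[11][12] = 8. One LCS (by backtracking along matches): 4, 8, 6, 7, 5, 8, 8, 7.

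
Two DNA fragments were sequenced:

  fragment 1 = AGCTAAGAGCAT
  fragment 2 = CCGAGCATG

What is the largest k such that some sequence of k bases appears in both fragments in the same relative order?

Pick C [3,2] → G [7,3] → A [8,4] → G [9,5] → C [10,6] → A [11,7] → T [12,8]; all 7 bases appear in both, in order, and the DP table's final entry dp[12][9] is also 7, so no common subsequence is longer.

7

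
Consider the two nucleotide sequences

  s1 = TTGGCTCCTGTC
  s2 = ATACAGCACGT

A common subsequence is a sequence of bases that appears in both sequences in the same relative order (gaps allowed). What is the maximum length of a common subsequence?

6

Let dp[i][j] be the LCS length of the first i bases of s1 and the first j bases of s2. dp[i][j] = dp[i-1][j-1]+1 when the i-th and j-th bases match, else max(dp[i-1][j], dp[i][j-1]).
    ·  A  T  A  C  A  G  C  A  C  G  T
 ·  0  0  0  0  0  0  0  0  0  0  0  0
 T  0  0  1  1  1  1  1  1  1  1  1  1
 T  0  0  1  1  1  1  1  1  1  1  1  2
 G  0  0  1  1  1  1  2  2  2  2  2  2
 G  0  0  1  1  1  1  2  2  2  2  3  3
 C  0  0  1  1  2  2  2  3  3  3  3  3
 T  0  0  1  1  2  2  2  3  3  3  3  4
 C  0  0  1  1  2  2  2  3  3  4  4  4
 C  0  0  1  1  2  2  2  3  3  4  4  4
 T  0  0  1  1  2  2  2  3  3  4  4  5
 G  0  0  1  1  2  2  3  3  3  4  5  5
 T  0  0  1  1  2  2  3  3  3  4  5  6
 C  0  0  1  1  2  2  3  4  4  4  5  6
dp[12][11] = 6. One LCS (by backtracking along matches): TGCCGT.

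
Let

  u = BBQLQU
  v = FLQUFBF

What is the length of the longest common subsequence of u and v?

Taking L at u[4]=v[2], then Q at u[5]=v[3], then U at u[6]=v[4] gives a common subsequence of length 3, and the DP table's final entry dp[6][7] is also 3, so no common subsequence is longer.

3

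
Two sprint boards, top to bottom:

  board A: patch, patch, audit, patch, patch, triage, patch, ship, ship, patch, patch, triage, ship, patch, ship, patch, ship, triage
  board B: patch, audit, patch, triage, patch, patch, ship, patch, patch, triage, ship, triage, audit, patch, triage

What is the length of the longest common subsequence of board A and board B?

12

Taking patch at board A[2]=board B[1], audit at board A[3]=board B[2], patch at board A[4]=board B[3], patch at board A[5]=board B[5], patch at board A[7]=board B[6], ship at board A[9]=board B[7], patch at board A[10]=board B[8], patch at board A[11]=board B[9], triage at board A[12]=board B[10], ship at board A[13]=board B[11], patch at board A[16]=board B[14], triage at board A[18]=board B[15] gives a common subsequence of length 12. dp[18][15] = 12 confirms this is the maximum.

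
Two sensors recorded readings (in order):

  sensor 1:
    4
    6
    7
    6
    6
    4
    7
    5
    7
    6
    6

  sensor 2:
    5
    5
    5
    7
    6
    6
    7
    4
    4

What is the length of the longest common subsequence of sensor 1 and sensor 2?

4

Taking 7 at sensor 1[3]=sensor 2[4], 6 at sensor 1[4]=sensor 2[5], 6 at sensor 1[5]=sensor 2[6], 4 at sensor 1[6]=sensor 2[9] gives a common subsequence of length 4. The LCS DP gives dp[11][9] = 4, so this is optimal.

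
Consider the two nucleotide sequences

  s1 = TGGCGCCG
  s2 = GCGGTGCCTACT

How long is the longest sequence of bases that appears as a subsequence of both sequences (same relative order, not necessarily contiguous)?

One common subsequence of length 5: T [1,5]; then G [3,6]; then C [4,7]; then C [6,8]; then C [7,11], and the DP table's final entry dp[8][12] is also 5, so no common subsequence is longer.

5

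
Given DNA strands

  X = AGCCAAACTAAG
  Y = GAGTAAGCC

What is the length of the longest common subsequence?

6

Pick A at X[1]=Y[2], G at X[2]=Y[3], T at X[9]=Y[4], A at X[10]=Y[5], A at X[11]=Y[6], G at X[12]=Y[7]; all 6 bases appear in both, in order. Since dp[12][9] = 6, nothing longer is possible.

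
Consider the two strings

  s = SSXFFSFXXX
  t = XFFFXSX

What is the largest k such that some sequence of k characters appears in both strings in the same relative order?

6

Taking X [3,1], F [4,2], F [5,3], F [7,4], X [8,5], X [10,7] gives a common subsequence of length 6. Since dp[10][7] = 6, nothing longer is possible.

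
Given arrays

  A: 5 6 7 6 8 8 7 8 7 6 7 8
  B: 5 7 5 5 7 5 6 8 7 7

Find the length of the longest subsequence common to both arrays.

6

Let dp[i][j] be the LCS length of the first i values of A and the first j values of B. dp[i][j] = dp[i-1][j-1]+1 when the i-th and j-th values match, else max(dp[i-1][j], dp[i][j-1]).
    ·  5  7  5  5  7  5  6  8  7  7
 ·  0  0  0  0  0  0  0  0  0  0  0
 5  0  1  1  1  1  1  1  1  1  1  1
 6  0  1  1  1  1  1  1  2  2  2  2
 7  0  1  2  2  2  2  2  2  2  3  3
 6  0  1  2  2  2  2  2  3  3  3  3
 8  0  1  2  2  2  2  2  3  4  4  4
 8  0  1  2  2  2  2  2  3  4  4  4
 7  0  1  2  2  2  3  3  3  4  5  5
 8  0  1  2  2  2  3  3  3  4  5  5
 7  0  1  2  2  2  3  3  3  4  5  6
 6  0  1  2  2  2  3  3  4  4  5  6
 7  0  1  2  2  2  3  3  4  4  5  6
 8  0  1  2  2  2  3  3  4  5  5  6
dp[12][10] = 6. One LCS (by backtracking along matches): 5, 7, 6, 8, 7, 7.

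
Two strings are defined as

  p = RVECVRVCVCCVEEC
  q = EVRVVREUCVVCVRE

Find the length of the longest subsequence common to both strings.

Pick R [1,3] → V [2,5] → E [3,7] → C [4,9] → V [5,10] → V [7,11] → C [8,12] → V [9,13] → E [14,15]; all 9 characters appear in both, in order. dp[15][15] = 9 confirms this is the maximum.

9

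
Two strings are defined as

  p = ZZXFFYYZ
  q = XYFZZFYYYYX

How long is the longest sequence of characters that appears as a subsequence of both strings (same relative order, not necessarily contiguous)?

Let dp[i][j] be the LCS length of the first i characters of p and the first j characters of q. dp[i][j] = dp[i-1][j-1]+1 when the i-th and j-th characters match, else max(dp[i-1][j], dp[i][j-1]).
    ·  X  Y  F  Z  Z  F  Y  Y  Y  Y  X
 ·  0  0  0  0  0  0  0  0  0  0  0  0
 Z  0  0  0  0  1  1  1  1  1  1  1  1
 Z  0  0  0  0  1  2  2  2  2  2  2  2
 X  0  1  1  1  1  2  2  2  2  2  2  3
 F  0  1  1  2  2  2  3  3  3  3  3  3
 F  0  1  1  2  2  2  3  3  3  3  3  3
 Y  0  1  2  2  2  2  3  4  4  4  4  4
 Y  0  1  2  2  2  2  3  4  5  5  5  5
 Z  0  1  2  2  3  3  3  4  5  5  5  5
dp[8][11] = 5. One LCS (by backtracking along matches): ZZFYY.

5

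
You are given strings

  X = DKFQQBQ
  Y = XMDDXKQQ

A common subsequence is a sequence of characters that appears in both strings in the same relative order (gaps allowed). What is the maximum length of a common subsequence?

Match D (X #1, Y #4), K (X #2, Y #6), Q (X #5, Y #7), Q (X #7, Y #8) — 4 characters in the same relative order in both. Since dp[7][8] = 4, nothing longer is possible.

4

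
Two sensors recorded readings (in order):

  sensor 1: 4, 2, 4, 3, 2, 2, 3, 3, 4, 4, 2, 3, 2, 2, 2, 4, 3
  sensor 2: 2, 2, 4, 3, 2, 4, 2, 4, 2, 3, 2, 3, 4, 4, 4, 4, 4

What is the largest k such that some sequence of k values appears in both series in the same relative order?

Taking 4 at sensor 1[1]=sensor 2[3], 2 at sensor 1[2]=sensor 2[5], 4 at sensor 1[3]=sensor 2[6], 2 at sensor 1[5]=sensor 2[7], 2 at sensor 1[6]=sensor 2[9], 3 at sensor 1[7]=sensor 2[10], 3 at sensor 1[8]=sensor 2[12], 4 at sensor 1[9]=sensor 2[15], 4 at sensor 1[10]=sensor 2[16], 4 at sensor 1[16]=sensor 2[17] gives a common subsequence of length 10. dp[17][17] = 10 confirms this is the maximum.

10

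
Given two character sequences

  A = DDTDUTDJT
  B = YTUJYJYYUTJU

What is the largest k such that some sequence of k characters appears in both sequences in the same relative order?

Let dp[i][j] be the LCS length of the first i characters of A and the first j characters of B. dp[i][j] = dp[i-1][j-1]+1 when the i-th and j-th characters match, else max(dp[i-1][j], dp[i][j-1]).
    ·  Y  T  U  J  Y  J  Y  Y  U  T  J  U
 ·  0  0  0  0  0  0  0  0  0  0  0  0  0
 D  0  0  0  0  0  0  0  0  0  0  0  0  0
 D  0  0  0  0  0  0  0  0  0  0  0  0  0
 T  0  0  1  1  1  1  1  1  1  1  1  1  1
 D  0  0  1  1  1  1  1  1  1  1  1  1  1
 U  0  0  1  2  2  2  2  2  2  2  2  2  2
 T  0  0  1  2  2  2  2  2  2  2  3  3  3
 D  0  0  1  2  2  2  2  2  2  2  3  3  3
 J  0  0  1  2  3  3  3  3  3  3  3  4  4
 T  0  0  1  2  3  3  3  3  3  3  4  4  4
dp[9][12] = 4. One LCS (by backtracking along matches): TUTJ.

4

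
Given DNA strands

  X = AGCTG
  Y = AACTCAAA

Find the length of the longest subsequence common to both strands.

Pick A [1,2]; then C [3,3]; then T [4,4]; all 3 bases appear in both, in order, and the DP table's final entry dp[5][8] is also 3, so no common subsequence is longer.

3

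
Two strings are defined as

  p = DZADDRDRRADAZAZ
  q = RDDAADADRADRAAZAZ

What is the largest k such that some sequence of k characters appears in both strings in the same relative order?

12

Taking D (p #1, q #3), A (p #3, q #5), D (p #4, q #6), D (p #5, q #8), R (p #6, q #9), D (p #7, q #11), R (p #9, q #12), A (p #10, q #13), A (p #12, q #14), Z (p #13, q #15), A (p #14, q #16), Z (p #15, q #17) gives a common subsequence of length 12, and the DP table's final entry dp[15][17] is also 12, so no common subsequence is longer.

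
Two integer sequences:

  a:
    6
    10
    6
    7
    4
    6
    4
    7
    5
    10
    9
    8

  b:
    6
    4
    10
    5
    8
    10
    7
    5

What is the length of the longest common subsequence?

Taking 6 [1,1] → 10 [2,6] → 7 [8,7] → 5 [9,8] gives a common subsequence of length 4. dp[12][8] = 4 confirms this is the maximum.

4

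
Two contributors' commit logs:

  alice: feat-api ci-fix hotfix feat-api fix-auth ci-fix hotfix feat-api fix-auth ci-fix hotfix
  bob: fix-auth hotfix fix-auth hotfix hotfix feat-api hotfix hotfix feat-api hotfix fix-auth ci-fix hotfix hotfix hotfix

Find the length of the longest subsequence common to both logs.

7

Pick feat-api [1,6] → hotfix [3,8] → feat-api [4,9] → fix-auth [5,11] → ci-fix [6,12] → hotfix [7,14] → hotfix [11,15]; all 7 commits appear in both, in order. Since dp[11][15] = 7, nothing longer is possible.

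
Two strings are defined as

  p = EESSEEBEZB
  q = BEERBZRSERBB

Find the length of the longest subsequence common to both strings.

6

Let dp[i][j] be the LCS length of the first i characters of p and the first j characters of q. dp[i][j] = dp[i-1][j-1]+1 when the i-th and j-th characters match, else max(dp[i-1][j], dp[i][j-1]).
    ·  B  E  E  R  B  Z  R  S  E  R  B  B
 ·  0  0  0  0  0  0  0  0  0  0  0  0  0
 E  0  0  1  1  1  1  1  1  1  1  1  1  1
 E  0  0  1  2  2  2  2  2  2  2  2  2  2
 S  0  0  1  2  2  2  2  2  3  3  3  3  3
 S  0  0  1  2  2  2  2  2  3  3  3  3  3
 E  0  0  1  2  2  2  2  2  3  4  4  4  4
 E  0  0  1  2  2  2  2  2  3  4  4  4  4
 B  0  1  1  2  2  3  3  3  3  4  4  5  5
 E  0  1  2  2  2  3  3  3  3  4  4  5  5
 Z  0  1  2  2  2  3  4  4  4  4  4  5  5
 B  0  1  2  2  2  3  4  4  4  4  4  5  6
dp[10][12] = 6. One LCS (by backtracking along matches): EESEBB.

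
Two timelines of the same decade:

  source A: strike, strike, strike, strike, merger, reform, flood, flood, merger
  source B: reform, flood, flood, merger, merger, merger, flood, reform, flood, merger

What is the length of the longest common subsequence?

4

Match merger at source A[5]=source B[6] → reform at source A[6]=source B[8] → flood at source A[8]=source B[9] → merger at source A[9]=source B[10] — 4 events in the same relative order in both, and the DP table's final entry dp[9][10] is also 4, so no common subsequence is longer.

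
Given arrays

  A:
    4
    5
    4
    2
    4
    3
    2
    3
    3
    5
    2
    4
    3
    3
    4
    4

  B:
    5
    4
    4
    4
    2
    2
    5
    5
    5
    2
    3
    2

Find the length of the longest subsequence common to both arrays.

7

Pick 4 [1,3] → 4 [3,4] → 2 [4,5] → 2 [7,6] → 5 [10,9] → 2 [11,10] → 3 [13,11]; all 7 values appear in both, in order. dp[16][12] = 7 confirms this is the maximum.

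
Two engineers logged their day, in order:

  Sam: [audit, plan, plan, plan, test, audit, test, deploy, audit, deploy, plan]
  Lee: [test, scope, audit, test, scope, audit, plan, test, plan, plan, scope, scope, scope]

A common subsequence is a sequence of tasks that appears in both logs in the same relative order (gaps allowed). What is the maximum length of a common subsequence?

5

Pick audit [1,3] → test [5,4] → audit [6,6] → test [7,8] → plan [11,10]; all 5 tasks appear in both, in order, and the DP table's final entry dp[11][13] is also 5, so no common subsequence is longer.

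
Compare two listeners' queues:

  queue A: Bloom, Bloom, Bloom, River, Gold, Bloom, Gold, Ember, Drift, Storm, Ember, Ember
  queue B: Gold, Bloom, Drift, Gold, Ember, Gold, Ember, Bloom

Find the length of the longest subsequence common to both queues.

Pick Gold at queue A[5]=queue B[1], Bloom at queue A[6]=queue B[2], Gold at queue A[7]=queue B[4], Ember at queue A[8]=queue B[5], Ember at queue A[11]=queue B[7]; all 5 songs appear in both, in order. dp[12][8] = 5 confirms this is the maximum.

5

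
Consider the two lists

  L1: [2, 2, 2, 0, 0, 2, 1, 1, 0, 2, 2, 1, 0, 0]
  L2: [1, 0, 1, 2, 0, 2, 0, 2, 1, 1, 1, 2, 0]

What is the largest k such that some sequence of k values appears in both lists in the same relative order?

8

Match 2 at L1[1]=L2[4]; then 2 at L1[3]=L2[6]; then 0 at L1[5]=L2[7]; then 2 at L1[6]=L2[8]; then 1 at L1[7]=L2[10]; then 1 at L1[8]=L2[11]; then 2 at L1[11]=L2[12]; then 0 at L1[14]=L2[13] — 8 values in the same relative order in both, and the DP table's final entry dp[14][13] is also 8, so no common subsequence is longer.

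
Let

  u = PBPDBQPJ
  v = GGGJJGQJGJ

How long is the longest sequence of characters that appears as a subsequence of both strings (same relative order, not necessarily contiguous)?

One common subsequence of length 2: Q (u #6, v #7), J (u #8, v #10). dp[8][10] = 2 confirms this is the maximum.

2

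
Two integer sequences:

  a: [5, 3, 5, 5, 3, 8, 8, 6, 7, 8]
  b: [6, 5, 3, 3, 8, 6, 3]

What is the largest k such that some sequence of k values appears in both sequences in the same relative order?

Let dp[i][j] be the LCS length of the first i values of a and the first j values of b. dp[i][j] = dp[i-1][j-1]+1 when the i-th and j-th values match, else max(dp[i-1][j], dp[i][j-1]).
    ·  6  5  3  3  8  6  3
 ·  0  0  0  0  0  0  0  0
 5  0  0  1  1  1  1  1  1
 3  0  0  1  2  2  2  2  2
 5  0  0  1  2  2  2  2  2
 5  0  0  1  2  2  2  2  2
 3  0  0  1  2  3  3  3  3
 8  0  0  1  2  3  4  4  4
 8  0  0  1  2  3  4  4  4
 6  0  1  1  2  3  4  5  5
 7  0  1  1  2  3  4  5  5
 8  0  1  1  2  3  4  5  5
dp[10][7] = 5. One LCS (by backtracking along matches): 5, 3, 3, 8, 6.

5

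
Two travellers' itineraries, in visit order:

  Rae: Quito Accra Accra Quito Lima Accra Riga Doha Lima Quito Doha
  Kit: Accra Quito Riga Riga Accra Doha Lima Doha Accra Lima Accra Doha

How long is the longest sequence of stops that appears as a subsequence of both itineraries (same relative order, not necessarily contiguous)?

6

One common subsequence of length 6: Quito [1,2] → Accra [2,5] → Accra [3,9] → Lima [5,10] → Accra [6,11] → Doha [11,12]. dp[11][12] = 6 confirms this is the maximum.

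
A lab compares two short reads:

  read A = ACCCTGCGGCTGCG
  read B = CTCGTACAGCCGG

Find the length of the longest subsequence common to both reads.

8

Taking C [2,1]; then C [3,3]; then C [4,7]; then G [6,9]; then C [7,10]; then C [10,11]; then G [12,12]; then G [14,13] gives a common subsequence of length 8, and the DP table's final entry dp[14][13] is also 8, so no common subsequence is longer.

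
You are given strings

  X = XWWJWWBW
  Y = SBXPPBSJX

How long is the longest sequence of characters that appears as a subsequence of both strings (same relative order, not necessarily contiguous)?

Match X [1,3] → J [4,8] — 2 characters in the same relative order in both. The LCS DP gives dp[8][9] = 2, so this is optimal.

2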